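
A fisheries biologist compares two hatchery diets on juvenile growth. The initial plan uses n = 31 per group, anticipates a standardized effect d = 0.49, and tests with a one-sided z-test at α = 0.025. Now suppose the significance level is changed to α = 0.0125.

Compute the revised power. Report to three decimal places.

Power ≈ 0.377

δ = d·√(n/2) = 0.49 × √(31/2) = 1.9291 (unchanged). New critical value: z_{0.0125} = 2.241.
Revised power = Φ(δ − 2.241) = Φ(-0.312) = 0.3774.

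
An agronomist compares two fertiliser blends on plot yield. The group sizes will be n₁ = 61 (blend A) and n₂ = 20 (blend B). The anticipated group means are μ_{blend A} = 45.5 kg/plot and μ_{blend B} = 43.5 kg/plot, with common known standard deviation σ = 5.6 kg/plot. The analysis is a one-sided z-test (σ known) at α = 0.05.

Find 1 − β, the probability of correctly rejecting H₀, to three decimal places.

Standardized effect: d = |μ_{blend A} − μ_{blend B}| / σ = |45.5 − 43.5| / 5.6 = 0.3571
Noncentrality parameter: δ = d / √(1/n₁ + 1/n₂) = 0.3571 / √(1/61 + 1/20) = 1.3861
One-sided α = 0.05 → critical value z_{0.05} = 1.645.
Power = Φ(δ − 1.645) = Φ(-0.259) = 0.3979.

Power ≈ 0.398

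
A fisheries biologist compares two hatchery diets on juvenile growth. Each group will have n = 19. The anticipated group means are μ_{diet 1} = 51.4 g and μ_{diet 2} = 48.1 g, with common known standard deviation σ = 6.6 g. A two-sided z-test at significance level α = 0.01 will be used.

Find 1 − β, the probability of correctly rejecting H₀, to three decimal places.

Power ≈ 0.150

Standardized effect: d = |μ_{diet 1} − μ_{diet 2}| / σ = |51.4 − 48.1| / 6.6 = 0.5000
Noncentrality parameter: λ = d·√(n/2) = 0.5000 × √(19/2) = 1.5411
Two-sided α = 0.01 → critical value z_{0.005} = 2.576.
Power = Φ(λ − 2.576) + Φ(−λ − 2.576) = Φ(-1.035) + Φ(-4.117) = 0.1504 + 0.0000 = 0.1504.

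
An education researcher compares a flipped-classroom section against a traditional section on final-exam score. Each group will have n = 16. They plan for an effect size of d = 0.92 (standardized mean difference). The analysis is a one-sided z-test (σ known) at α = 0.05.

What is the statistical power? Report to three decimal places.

Noncentrality parameter: δ = d·√(n/2) = 0.92 × √(16/2) = 2.6022
One-sided α = 0.05 → critical value z_{0.05} = 1.645.
Power = P(Z > 1.645 − δ) = Φ(0.957) = 0.8308.

Power ≈ 0.831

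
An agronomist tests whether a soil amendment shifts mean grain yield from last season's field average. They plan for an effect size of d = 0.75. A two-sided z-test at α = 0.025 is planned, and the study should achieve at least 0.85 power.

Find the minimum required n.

For power 0.85 need Φ(δ − z_{0.0125}) = 0.85, so δ = z_{0.0125} + z_{0.15} = 2.241 + 1.036 = 3.278.
(For δ > 0 the lower-tail rejection region contributes negligibly to power, so the one-term inversion is standard.)
δ = d·√n ⇒ n = (δ/d)² = (3.278 / 0.75)² = 19.10.
Rounding up, n = 20.

n = 20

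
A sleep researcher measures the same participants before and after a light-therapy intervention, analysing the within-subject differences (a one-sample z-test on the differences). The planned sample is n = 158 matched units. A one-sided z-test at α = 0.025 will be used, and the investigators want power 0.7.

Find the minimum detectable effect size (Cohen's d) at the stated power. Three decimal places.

d ≈ 0.198

Required noncentrality: δ = z_{0.025} + z_{0.30} = 1.960 + 0.524 = 2.484.
δ = d·√n ⇒ d = δ/√n = 2.484/√158 = 0.1976.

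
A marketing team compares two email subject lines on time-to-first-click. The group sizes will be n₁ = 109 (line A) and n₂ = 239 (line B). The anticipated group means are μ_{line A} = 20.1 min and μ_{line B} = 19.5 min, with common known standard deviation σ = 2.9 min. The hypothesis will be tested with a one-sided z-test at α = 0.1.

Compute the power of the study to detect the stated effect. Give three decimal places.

Standardized effect: d = |μ_{line A} − μ_{line B}| / σ = |20.1 − 19.5| / 2.9 = 0.2069
Noncentrality parameter: δ = d / √(1/n₁ + 1/n₂) = 0.2069 / √(1/109 + 1/239) = 1.7901
One-sided α = 0.1 → critical value z_{0.1} = 1.282.
Power = P(Z > 1.282 − δ) = Φ(0.509) = 0.6945.

Power ≈ 0.694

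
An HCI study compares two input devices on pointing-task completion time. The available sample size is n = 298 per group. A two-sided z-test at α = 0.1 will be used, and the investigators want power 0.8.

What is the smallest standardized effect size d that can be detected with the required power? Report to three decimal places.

d ≈ 0.204

Need Φ(δ − 1.645) = 0.8, so δ = 1.645 + 0.842 = 2.486.
(Lower-tail contribution to power is negligible for δ > 0.)
δ = d·√(n/2) ⇒ d = δ/√(n/2) = 2.486/√(298/2) = 0.2037.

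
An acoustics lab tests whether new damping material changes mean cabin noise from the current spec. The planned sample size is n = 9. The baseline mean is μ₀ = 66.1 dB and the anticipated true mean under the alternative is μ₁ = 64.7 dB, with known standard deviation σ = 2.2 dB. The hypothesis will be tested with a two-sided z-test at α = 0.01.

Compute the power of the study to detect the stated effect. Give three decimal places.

Standardized effect: d = |μ₁ − μ₀| / σ = |64.7 − 66.1| / 2.2 = 0.6364
Noncentrality parameter: δ = d·√n = 0.6364 × √9 = 1.9091
Critical value for a two-sided test at α = 0.01: z_{α/2} = 2.576.
Power = Φ(δ − 2.576) + Φ(−δ − 2.576) = Φ(-0.667) + Φ(-4.485) = 0.2525 + 0.0000 = 0.2525.

Power ≈ 0.252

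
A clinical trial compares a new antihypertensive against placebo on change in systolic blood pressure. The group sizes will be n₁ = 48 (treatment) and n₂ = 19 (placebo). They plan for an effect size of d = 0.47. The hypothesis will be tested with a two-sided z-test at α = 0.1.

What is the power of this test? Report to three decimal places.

Power ≈ 0.536

Noncentrality parameter: δ = d / √(1/n₁ + 1/n₂) = 0.47 / √(1/48 + 1/19) = 1.7340
Critical value for a two-sided test at α = 0.1: z_{α/2} = 1.645.
Power = Φ(δ − 1.645) + Φ(−δ − 1.645) = Φ(0.089) + Φ(-3.379) = 0.5355 + 0.0004 = 0.5359.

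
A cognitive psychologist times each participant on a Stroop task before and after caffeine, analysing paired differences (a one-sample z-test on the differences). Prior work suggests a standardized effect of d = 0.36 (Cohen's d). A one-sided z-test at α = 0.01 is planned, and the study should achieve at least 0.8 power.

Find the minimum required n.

n = 78

Set Φ(δ − 2.326) = 0.8; then δ − 2.326 = Φ⁻¹(0.8) = 0.842, giving δ = 3.168.
δ = d·√n ⇒ n = (δ/d)² = (3.168 / 0.36)² = 77.44.
Round up to the next whole unit.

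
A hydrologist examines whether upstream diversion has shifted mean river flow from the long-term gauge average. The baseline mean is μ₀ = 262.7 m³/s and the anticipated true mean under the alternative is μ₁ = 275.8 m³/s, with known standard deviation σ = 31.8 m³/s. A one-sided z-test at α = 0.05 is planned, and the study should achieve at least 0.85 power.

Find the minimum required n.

Standardized effect: d = |μ₁ − μ₀| / σ = |275.8 − 262.7| / 31.8 = 0.4119
Set Φ(δ − 1.645) = 0.85; then δ − 1.645 = Φ⁻¹(0.85) = 1.036, giving δ = 2.681.
δ = d·√n ⇒ n = (δ/d)² = (2.681 / 0.4119)² = 42.36.
Round up to the next whole unit.

n = 43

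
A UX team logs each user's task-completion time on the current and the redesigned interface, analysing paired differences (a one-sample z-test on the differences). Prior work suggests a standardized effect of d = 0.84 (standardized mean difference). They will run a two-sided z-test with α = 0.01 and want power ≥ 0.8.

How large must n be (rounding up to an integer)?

For power 0.8 need Φ(δ − z_{0.005}) = 0.8, so δ = z_{0.005} + z_{0.20} = 2.576 + 0.842 = 3.417.
(Ignoring the negligible lower-tail rejection probability gives the usual closed-form inversion.)
δ = d·√n ⇒ n = (δ/d)² = (3.417 / 0.84)² = 16.55.
Round up to the next whole unit.

n = 17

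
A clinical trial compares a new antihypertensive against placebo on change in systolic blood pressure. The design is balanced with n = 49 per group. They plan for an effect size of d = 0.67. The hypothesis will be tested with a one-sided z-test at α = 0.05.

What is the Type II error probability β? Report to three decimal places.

Noncentrality parameter: δ = d·√(n/2) = 0.67 × √(49/2) = 3.3163
Critical value for a one-sided test at α = 0.05: z_α = 1.645.
Power = P(Z > 1.645 − δ) = Φ(1.671) = 0.9527.
Type II error: β = 1 − power = 1 − 0.9527 = 0.0473.

β ≈ 0.047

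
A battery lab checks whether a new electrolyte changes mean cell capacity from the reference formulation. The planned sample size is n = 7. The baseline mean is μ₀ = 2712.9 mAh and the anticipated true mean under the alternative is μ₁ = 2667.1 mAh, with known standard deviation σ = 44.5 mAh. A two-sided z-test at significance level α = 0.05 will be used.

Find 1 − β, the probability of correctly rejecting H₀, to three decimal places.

Standardized effect: d = |μ₁ − μ₀| / σ = |2667.1 − 2712.9| / 44.5 = 1.0292
Noncentrality parameter: λ = d·√n = 1.0292 × √7 = 2.7230
Two-sided α = 0.05 → critical value z_{0.025} = 1.960.
Power = Φ(λ − 1.960) + Φ(−λ − 1.960) = Φ(0.763) + Φ(-4.683) = 0.7773 + 0.0000 = 0.7773.

Power ≈ 0.777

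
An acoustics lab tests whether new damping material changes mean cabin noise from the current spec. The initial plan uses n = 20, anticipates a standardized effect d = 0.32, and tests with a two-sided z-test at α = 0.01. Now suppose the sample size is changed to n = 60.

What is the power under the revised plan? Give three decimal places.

Power ≈ 0.461

With n = 60: δ = d·√n = 0.32 × √60 = 2.4787. Critical value z_{0.005} = 2.576.
Revised power = Φ(δ − 2.576) + Φ(−δ − 2.576) = Φ(-0.097) + Φ(-5.055) = 0.4613 + 0.0000 = 0.4613.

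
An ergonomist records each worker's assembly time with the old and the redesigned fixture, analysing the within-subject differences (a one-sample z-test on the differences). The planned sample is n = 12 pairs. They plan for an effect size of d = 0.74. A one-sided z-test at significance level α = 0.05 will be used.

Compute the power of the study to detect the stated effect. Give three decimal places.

Noncentrality parameter: δ = d·√n = 0.74 × √12 = 2.5634
Critical value for a one-sided test at α = 0.05: z_α = 1.645.
Power = Φ(δ − 1.645) = Φ(0.919) = 0.8208.

Power ≈ 0.821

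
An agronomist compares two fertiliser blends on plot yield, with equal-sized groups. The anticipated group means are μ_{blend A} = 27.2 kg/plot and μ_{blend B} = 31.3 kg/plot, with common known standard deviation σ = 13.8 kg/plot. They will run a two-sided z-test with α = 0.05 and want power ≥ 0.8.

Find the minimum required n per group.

Standardized effect: d = |μ_{blend A} − μ_{blend B}| / σ = |27.2 − 31.3| / 13.8 = 0.2971
Set Φ(δ − 1.960) = 0.8; then δ − 1.960 = Φ⁻¹(0.8) = 0.842, giving δ = 2.802.
(Ignoring the negligible lower-tail rejection probability gives the usual closed-form inversion.)
δ = d·√(n/2) ⇒ n = 2(δ/d)² = 2 × (2.802 / 0.2971)² = 177.84.
Rounding up, n = 178 per group.

n = 178 per group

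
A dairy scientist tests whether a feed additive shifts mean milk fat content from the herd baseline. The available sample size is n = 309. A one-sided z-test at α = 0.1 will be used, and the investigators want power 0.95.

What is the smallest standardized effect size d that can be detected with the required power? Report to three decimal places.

Required noncentrality: δ = z_{0.1} + z_{0.05} = 1.282 + 1.645 = 2.926.
δ = d·√n ⇒ d = δ/√n = 2.926/√309 = 0.1665.

d ≈ 0.166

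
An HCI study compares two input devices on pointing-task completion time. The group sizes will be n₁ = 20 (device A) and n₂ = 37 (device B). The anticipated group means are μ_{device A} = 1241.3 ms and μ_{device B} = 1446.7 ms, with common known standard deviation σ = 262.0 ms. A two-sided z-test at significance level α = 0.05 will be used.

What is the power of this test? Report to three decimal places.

Power ≈ 0.806

Standardized effect: d = |μ_{device A} − μ_{device B}| / σ = |1241.3 − 1446.7| / 262.0 = 0.7840
Noncentrality parameter: λ = d / √(1/n₁ + 1/n₂) = 0.7840 / √(1/20 + 1/37) = 2.8247
Critical value for a two-sided test at α = 0.05: z_{α/2} = 1.960.
Power = Φ(λ − 1.960) + Φ(−λ − 1.960) = Φ(0.865) + Φ(-4.785) = 0.8064 + 0.0000 = 0.8064.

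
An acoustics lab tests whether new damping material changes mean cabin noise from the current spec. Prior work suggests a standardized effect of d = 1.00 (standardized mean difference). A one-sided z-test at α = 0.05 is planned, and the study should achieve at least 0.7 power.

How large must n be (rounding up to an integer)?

n = 5

Set Φ(δ − 1.645) = 0.7; then δ − 1.645 = Φ⁻¹(0.7) = 0.524, giving δ = 2.169.
δ = d·√n ⇒ n = (δ/d)² = (2.169 / 1.00)² = 4.71.
Rounding up, n = 5.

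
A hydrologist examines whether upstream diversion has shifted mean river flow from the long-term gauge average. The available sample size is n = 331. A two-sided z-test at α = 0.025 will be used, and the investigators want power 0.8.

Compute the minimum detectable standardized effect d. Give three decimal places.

d ≈ 0.169

Required noncentrality: δ = z_{0.0125} + z_{0.20} = 2.241 + 0.842 = 3.083.
(Lower-tail contribution to power is negligible for δ > 0.)
δ = d·√n ⇒ d = δ/√n = 3.083/√331 = 0.1695.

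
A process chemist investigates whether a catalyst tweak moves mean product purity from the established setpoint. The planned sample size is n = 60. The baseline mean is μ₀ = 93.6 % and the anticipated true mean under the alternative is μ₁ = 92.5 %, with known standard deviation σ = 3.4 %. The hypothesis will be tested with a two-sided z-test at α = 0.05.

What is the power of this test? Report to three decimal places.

Standardized effect: d = |μ₁ − μ₀| / σ = |92.5 − 93.6| / 3.4 = 0.3235
Noncentrality parameter: λ = d·√n = 0.3235 × √60 = 2.5060
Two-sided α = 0.05 → critical value z_{0.025} = 1.960.
Power = Φ(λ − 1.960) + Φ(−λ − 1.960) = Φ(0.546) + Φ(-4.466) = 0.7075 + 0.0000 = 0.7075.

Power ≈ 0.707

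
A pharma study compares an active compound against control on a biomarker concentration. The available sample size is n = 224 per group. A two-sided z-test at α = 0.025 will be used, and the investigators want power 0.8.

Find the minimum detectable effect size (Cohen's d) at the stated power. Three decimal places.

d ≈ 0.291

Required noncentrality: δ = z_{0.0125} + z_{0.20} = 2.241 + 0.842 = 3.083.
(The second rejection-region term Φ(−δ − z_{α/2}) is negligible and dropped.)
δ = d·√(n/2) ⇒ d = δ/√(n/2) = 3.083/√(224/2) = 0.2913.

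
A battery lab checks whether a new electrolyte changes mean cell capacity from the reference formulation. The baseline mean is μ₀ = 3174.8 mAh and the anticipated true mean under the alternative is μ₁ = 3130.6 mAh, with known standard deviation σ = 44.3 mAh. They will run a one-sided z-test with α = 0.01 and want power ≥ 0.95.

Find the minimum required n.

Standardized effect: d = |μ₁ − μ₀| / σ = |3130.6 − 3174.8| / 44.3 = 0.9977
Set Φ(δ − 2.326) = 0.95; then δ − 2.326 = Φ⁻¹(0.95) = 1.645, giving δ = 3.971.
δ = d·√n ⇒ n = (δ/d)² = (3.971 / 0.9977)² = 15.84.
Rounding up, n = 16.

n = 16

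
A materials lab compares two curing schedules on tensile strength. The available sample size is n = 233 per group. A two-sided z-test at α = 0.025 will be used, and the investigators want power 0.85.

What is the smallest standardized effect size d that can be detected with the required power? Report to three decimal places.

d ≈ 0.304

Required noncentrality: δ = z_{0.0125} + z_{0.15} = 2.241 + 1.036 = 3.278.
(The second rejection-region term Φ(−δ − z_{α/2}) is negligible and dropped.)
δ = d·√(n/2) ⇒ d = δ/√(n/2) = 3.278/√(233/2) = 0.3037.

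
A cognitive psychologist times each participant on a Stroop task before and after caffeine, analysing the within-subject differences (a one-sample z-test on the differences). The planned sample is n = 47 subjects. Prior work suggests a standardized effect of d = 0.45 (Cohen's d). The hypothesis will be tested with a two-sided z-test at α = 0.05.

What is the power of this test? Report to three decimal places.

Noncentrality parameter: δ = d·√n = 0.45 × √47 = 3.0850
Critical value for a two-sided test at α = 0.05: z_{α/2} = 1.960.
Power = Φ(δ − 1.960) + Φ(−δ − 1.960) = Φ(1.125) + Φ(-5.045) = 0.8697 + 0.0000 = 0.8697.

Power ≈ 0.870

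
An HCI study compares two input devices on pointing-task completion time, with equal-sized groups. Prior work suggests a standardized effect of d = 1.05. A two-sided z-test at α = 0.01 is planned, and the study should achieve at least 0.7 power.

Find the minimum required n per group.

Set Φ(δ − 2.576) = 0.7; then δ − 2.576 = Φ⁻¹(0.7) = 0.524, giving δ = 3.100.
(Ignoring the negligible lower-tail rejection probability gives the usual closed-form inversion.)
δ = d·√(n/2) ⇒ n = 2(δ/d)² = 2 × (3.100 / 1.05)² = 17.44.
Round up to the next whole unit.

n = 18 per group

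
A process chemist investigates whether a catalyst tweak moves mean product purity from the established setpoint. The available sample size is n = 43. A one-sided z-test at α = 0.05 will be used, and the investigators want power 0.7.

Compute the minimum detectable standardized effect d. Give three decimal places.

Required noncentrality: δ = z_{0.05} + z_{0.30} = 1.645 + 0.524 = 2.169.
δ = d·√n ⇒ d = δ/√n = 2.169/√43 = 0.3308.

d ≈ 0.331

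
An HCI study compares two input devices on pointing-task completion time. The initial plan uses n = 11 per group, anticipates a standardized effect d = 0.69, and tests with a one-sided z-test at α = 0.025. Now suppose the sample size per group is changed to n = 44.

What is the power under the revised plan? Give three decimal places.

With n = 44 per group: δ = d·√(n/2) = 0.69 × √(44/2) = 3.2364. Critical value z_{0.025} = 1.960.
Revised power = P(Z > 1.960 − δ) = Φ(1.276) = 0.8991.

Power ≈ 0.899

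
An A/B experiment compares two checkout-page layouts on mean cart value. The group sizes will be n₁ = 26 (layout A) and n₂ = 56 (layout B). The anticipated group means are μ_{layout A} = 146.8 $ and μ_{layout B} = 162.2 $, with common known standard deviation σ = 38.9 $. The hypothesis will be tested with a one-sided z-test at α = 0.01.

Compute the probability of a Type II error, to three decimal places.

Standardized effect: d = |μ_{layout A} − μ_{layout B}| / σ = |146.8 − 162.2| / 38.9 = 0.3959
Noncentrality parameter: λ = d / √(1/n₁ + 1/n₂) = 0.3959 / √(1/26 + 1/56) = 1.6682
One-sided α = 0.01 → critical value z_{0.01} = 2.326.
Power = P(Z > 2.326 − λ) = Φ(-0.658) = 0.2552.
Type II error: β = 1 − power = 1 − 0.2552 = 0.7448.

β ≈ 0.745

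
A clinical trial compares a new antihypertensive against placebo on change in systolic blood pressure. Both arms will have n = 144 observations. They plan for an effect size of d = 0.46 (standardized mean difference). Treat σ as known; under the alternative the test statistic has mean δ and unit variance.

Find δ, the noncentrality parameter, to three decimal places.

δ ≈ 3.903

The noncentrality parameter scales effect size by the design's sample-size factor: δ = d·√(n/2) = 0.46 × √(144/2) = 3.9032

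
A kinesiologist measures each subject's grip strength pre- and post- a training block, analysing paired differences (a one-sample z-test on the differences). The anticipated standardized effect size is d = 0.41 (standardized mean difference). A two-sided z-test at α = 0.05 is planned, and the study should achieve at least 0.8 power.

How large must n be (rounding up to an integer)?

For power 0.8 need Φ(δ − z_{0.025}) = 0.8, so δ = z_{0.025} + z_{0.20} = 1.960 + 0.842 = 2.802.
(Ignoring the negligible lower-tail rejection probability gives the usual closed-form inversion.)
δ = d·√n ⇒ n = (δ/d)² = (2.802 / 0.41)² = 46.69.
Round up to the next whole unit.

n = 47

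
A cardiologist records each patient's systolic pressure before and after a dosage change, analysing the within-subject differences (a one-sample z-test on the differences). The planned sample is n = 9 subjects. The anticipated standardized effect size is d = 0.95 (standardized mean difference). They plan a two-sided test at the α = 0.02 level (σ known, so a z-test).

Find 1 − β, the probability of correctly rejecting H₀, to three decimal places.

Power ≈ 0.700

Noncentrality parameter: δ = d·√n = 0.95 × √9 = 2.8500
Critical value for a two-sided test at α = 0.02: z_{α/2} = 2.326.
Power = Φ(δ − 2.326) + Φ(−δ − 2.326) = Φ(0.524) + Φ(-5.176) = 0.6997 + 0.0000 = 0.6997.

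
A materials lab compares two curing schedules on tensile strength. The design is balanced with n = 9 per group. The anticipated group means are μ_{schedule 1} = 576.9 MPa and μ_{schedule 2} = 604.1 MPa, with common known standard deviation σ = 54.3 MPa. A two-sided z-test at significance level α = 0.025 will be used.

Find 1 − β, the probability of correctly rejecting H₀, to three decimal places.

Standardized effect: d = |μ_{schedule 1} − μ_{schedule 2}| / σ = |576.9 − 604.1| / 54.3 = 0.5009
Noncentrality parameter: δ = d·√(n/2) = 0.5009 × √(9/2) = 1.0626
Critical value for a two-sided test at α = 0.025: z_{α/2} = 2.241.
Power = Φ(δ − 2.241) + Φ(−δ − 2.241) = Φ(-1.179) + Φ(-3.304) = 0.1192 + 0.0005 = 0.1197.

Power ≈ 0.120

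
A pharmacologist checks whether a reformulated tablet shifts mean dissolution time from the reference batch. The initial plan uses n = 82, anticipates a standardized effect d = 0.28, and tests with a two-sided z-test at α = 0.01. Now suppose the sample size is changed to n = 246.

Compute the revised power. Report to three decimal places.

Power ≈ 0.965

With n = 246: δ = d·√n = 0.28 × √246 = 4.3916. Critical value z_{0.005} = 2.576.
Revised power = Φ(δ − 2.576) + Φ(−δ − 2.576) = Φ(1.816) + Φ(-6.967) = 0.9653 + 0.0000 = 0.9653.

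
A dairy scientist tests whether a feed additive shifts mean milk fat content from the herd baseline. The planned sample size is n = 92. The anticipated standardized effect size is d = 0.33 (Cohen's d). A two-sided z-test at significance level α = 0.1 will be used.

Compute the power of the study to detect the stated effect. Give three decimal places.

Power ≈ 0.936

Noncentrality parameter: δ = d·√n = 0.33 × √92 = 3.1652
Two-sided α = 0.1 → critical value z_{0.05} = 1.645.
Power = Φ(δ − 1.645) + Φ(−δ − 1.645) = Φ(1.520) + Φ(-4.810) = 0.9358 + 0.0000 = 0.9358.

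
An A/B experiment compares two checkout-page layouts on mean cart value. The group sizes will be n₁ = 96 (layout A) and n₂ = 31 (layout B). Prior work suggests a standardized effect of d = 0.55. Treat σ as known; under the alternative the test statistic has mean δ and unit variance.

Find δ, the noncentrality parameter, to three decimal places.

δ ≈ 2.662

δ = d / √(1/n₁ + 1/n₂) = 0.55 / √(1/96 + 1/31) = 2.6624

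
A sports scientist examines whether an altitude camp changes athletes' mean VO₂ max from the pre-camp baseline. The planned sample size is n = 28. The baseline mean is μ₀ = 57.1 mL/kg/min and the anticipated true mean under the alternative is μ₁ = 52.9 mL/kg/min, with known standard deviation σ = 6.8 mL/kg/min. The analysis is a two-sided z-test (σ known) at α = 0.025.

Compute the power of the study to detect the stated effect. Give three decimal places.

Standardized effect: d = |μ₁ − μ₀| / σ = |52.9 − 57.1| / 6.8 = 0.6176
Noncentrality parameter: λ = d·√n = 0.6176 × √28 = 3.2683
Two-sided α = 0.025 → critical value z_{0.0125} = 2.241.
Power = Φ(λ − 2.241) + Φ(−λ − 2.241) = Φ(1.027) + Φ(-5.510) = 0.8478 + 0.0000 = 0.8478.

Power ≈ 0.848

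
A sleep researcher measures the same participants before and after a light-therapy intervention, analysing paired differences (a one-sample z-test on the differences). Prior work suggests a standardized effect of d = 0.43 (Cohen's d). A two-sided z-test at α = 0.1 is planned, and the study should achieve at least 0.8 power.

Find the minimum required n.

For power 0.8 need Φ(δ − z_{0.05}) = 0.8, so δ = z_{0.05} + z_{0.20} = 1.645 + 0.842 = 2.486.
(For δ > 0 the lower-tail rejection region contributes negligibly to power, so the one-term inversion is standard.)
δ = d·√n ⇒ n = (δ/d)² = (2.486 / 0.43)² = 33.44.
Rounding up, n = 34.

n = 34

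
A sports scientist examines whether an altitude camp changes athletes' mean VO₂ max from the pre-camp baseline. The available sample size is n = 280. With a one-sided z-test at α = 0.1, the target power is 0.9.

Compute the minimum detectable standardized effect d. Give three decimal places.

d ≈ 0.153

Required noncentrality: δ = z_{0.1} + z_{0.10} = 1.282 + 1.282 = 2.563.
δ = d·√n ⇒ d = δ/√n = 2.563/√280 = 0.1532.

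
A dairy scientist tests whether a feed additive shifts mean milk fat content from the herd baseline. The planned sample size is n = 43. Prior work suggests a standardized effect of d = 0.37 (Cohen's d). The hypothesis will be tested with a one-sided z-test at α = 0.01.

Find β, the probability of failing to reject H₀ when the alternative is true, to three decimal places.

β ≈ 0.460

Noncentrality parameter: δ = d·√n = 0.37 × √43 = 2.4263
Critical value for a one-sided test at α = 0.01: z_α = 2.326.
Power = P(Z > 2.326 − δ) = Φ(0.100) = 0.5398.
Type II error: β = 1 − power = 1 − 0.5398 = 0.4602.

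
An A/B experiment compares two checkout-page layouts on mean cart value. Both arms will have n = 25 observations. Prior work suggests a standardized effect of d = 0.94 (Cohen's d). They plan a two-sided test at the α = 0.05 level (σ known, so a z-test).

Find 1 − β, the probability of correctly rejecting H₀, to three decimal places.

Noncentrality parameter: λ = d·√(n/2) = 0.94 × √(25/2) = 3.3234
Critical value for a two-sided test at α = 0.05: z_{α/2} = 1.960.
Power = Φ(λ − 1.960) + Φ(−λ − 1.960) = Φ(1.363) + Φ(-5.283) = 0.9136 + 0.0000 = 0.9136.

Power ≈ 0.914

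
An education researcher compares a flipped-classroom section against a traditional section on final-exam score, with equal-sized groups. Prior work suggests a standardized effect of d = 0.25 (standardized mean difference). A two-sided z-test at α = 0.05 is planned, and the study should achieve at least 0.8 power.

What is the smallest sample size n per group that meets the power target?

For power 0.8 need Φ(δ − z_{0.025}) = 0.8, so δ = z_{0.025} + z_{0.20} = 1.960 + 0.842 = 2.802.
(Ignoring the negligible lower-tail rejection probability gives the usual closed-form inversion.)
δ = d·√(n/2) ⇒ n = 2(δ/d)² = 2 × (2.802 / 0.25)² = 251.16.
Rounding up, n = 252 per group.

n = 252 per group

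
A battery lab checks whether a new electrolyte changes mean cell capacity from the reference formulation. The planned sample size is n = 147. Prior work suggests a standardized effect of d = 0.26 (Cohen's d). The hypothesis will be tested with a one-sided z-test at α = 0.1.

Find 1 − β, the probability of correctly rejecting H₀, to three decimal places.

Power ≈ 0.969

Noncentrality parameter: δ = d·√n = 0.26 × √147 = 3.1523
Critical value for a one-sided test at α = 0.1: z_α = 1.282.
Power = Φ(δ − 1.282) = Φ(1.871) = 0.9693.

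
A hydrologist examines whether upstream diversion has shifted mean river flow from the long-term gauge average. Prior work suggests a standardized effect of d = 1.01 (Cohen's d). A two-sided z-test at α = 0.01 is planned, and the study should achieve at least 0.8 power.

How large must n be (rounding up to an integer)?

n = 12

Set Φ(δ − 2.576) = 0.8; then δ − 2.576 = Φ⁻¹(0.8) = 0.842, giving δ = 3.417.
(Ignoring the negligible lower-tail rejection probability gives the usual closed-form inversion.)
δ = d·√n ⇒ n = (δ/d)² = (3.417 / 1.01)² = 11.45.
Round up to the next whole unit.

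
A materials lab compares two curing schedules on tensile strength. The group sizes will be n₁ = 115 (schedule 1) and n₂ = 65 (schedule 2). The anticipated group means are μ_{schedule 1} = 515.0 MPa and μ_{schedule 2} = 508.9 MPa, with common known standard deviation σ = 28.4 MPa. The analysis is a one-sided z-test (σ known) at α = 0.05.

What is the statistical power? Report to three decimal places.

Power ≈ 0.397

Standardized effect: d = |μ_{schedule 1} − μ_{schedule 2}| / σ = |515.0 − 508.9| / 28.4 = 0.2148
Noncentrality parameter: δ = d / √(1/n₁ + 1/n₂) = 0.2148 / √(1/115 + 1/65) = 1.3841
One-sided α = 0.05 → critical value z_{0.05} = 1.645.
Power = Φ(δ − 1.645) = Φ(-0.261) = 0.3972.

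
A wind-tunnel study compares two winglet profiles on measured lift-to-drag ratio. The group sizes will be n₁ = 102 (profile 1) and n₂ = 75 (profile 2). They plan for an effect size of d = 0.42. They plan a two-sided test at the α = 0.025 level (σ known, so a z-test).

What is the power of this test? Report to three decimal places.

Noncentrality parameter: δ = d / √(1/n₁ + 1/n₂) = 0.42 / √(1/102 + 1/75) = 2.7612
Two-sided α = 0.025 → critical value z_{0.0125} = 2.241.
Power = Φ(δ − 2.241) + Φ(−δ − 2.241) = Φ(0.520) + Φ(-5.003) = 0.6984 + 0.0000 = 0.6984.

Power ≈ 0.698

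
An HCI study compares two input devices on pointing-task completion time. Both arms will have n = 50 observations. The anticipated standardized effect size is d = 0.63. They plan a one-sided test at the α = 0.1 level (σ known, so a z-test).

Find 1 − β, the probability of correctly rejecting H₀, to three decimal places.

Power ≈ 0.969

Noncentrality parameter: δ = d·√(n/2) = 0.63 × √(50/2) = 3.1500
One-sided α = 0.1 → critical value z_{0.1} = 1.282.
Power = Φ(δ − 1.282) = Φ(1.868) = 0.9692.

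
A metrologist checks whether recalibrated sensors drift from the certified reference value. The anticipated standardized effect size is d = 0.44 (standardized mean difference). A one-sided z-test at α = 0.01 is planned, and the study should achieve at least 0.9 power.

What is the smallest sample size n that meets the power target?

Set Φ(δ − 2.326) = 0.9; then δ − 2.326 = Φ⁻¹(0.9) = 1.282, giving δ = 3.608.
δ = d·√n ⇒ n = (δ/d)² = (3.608 / 0.44)² = 67.24.
Rounding up, n = 68.

n = 68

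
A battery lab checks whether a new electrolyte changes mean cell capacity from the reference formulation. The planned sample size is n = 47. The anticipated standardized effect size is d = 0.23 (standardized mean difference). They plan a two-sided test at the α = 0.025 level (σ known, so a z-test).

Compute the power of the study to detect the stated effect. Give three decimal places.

Power ≈ 0.253

Noncentrality parameter: δ = d·√n = 0.23 × √47 = 1.5768
Two-sided α = 0.025 → critical value z_{0.0125} = 2.241.
Power = Φ(δ − 2.241) + Φ(−δ − 2.241) = Φ(-0.665) + Φ(-3.818) = 0.2532 + 0.0001 = 0.2532.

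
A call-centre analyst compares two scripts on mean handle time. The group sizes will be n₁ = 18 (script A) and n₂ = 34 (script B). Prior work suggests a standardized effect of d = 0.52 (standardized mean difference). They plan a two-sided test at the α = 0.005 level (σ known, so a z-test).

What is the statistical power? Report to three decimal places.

Power ≈ 0.153

Noncentrality parameter: δ = d / √(1/n₁ + 1/n₂) = 0.52 / √(1/18 + 1/34) = 1.7839
Critical value for a two-sided test at α = 0.005: z_{α/2} = 2.807.
Power = Φ(δ − 2.807) + Φ(−δ − 2.807) = Φ(-1.023) + Φ(-4.591) = 0.1531 + 0.0000 = 0.1531.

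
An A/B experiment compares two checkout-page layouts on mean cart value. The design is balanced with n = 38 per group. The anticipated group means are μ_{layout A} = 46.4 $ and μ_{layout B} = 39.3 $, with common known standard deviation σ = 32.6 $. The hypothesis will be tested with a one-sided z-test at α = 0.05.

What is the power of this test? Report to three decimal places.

Power ≈ 0.243

Standardized effect: d = |μ_{layout A} − μ_{layout B}| / σ = |46.4 − 39.3| / 32.6 = 0.2178
Noncentrality parameter: δ = d·√(n/2) = 0.2178 × √(38/2) = 0.9493
Critical value for a one-sided test at α = 0.05: z_α = 1.645.
Power = P(Z > 1.645 − δ) = Φ(-0.696) = 0.2434.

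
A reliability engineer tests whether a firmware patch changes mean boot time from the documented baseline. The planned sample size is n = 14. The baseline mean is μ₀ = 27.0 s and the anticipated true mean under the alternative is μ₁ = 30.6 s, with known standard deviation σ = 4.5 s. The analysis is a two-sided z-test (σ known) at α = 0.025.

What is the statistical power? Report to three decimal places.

Standardized effect: d = |μ₁ − μ₀| / σ = |30.6 − 27.0| / 4.5 = 0.8000
Noncentrality parameter: δ = d·√n = 0.8000 × √14 = 2.9933
Two-sided α = 0.025 → critical value z_{0.0125} = 2.241.
Power = Φ(δ − 2.241) + Φ(−δ − 2.241) = Φ(0.752) + Φ(-5.235) = 0.7740 + 0.0000 = 0.7740.

Power ≈ 0.774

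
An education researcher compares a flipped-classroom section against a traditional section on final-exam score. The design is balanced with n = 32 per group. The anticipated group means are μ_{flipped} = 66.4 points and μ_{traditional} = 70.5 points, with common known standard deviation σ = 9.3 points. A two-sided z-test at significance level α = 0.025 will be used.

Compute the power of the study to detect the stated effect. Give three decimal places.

Standardized effect: d = |μ_{flipped} − μ_{traditional}| / σ = |66.4 − 70.5| / 9.3 = 0.4409
Noncentrality parameter: δ = d·√(n/2) = 0.4409 × √(32/2) = 1.7634
Two-sided α = 0.025 → critical value z_{0.0125} = 2.241.
Power = Φ(δ − 2.241) + Φ(−δ − 2.241) = Φ(-0.478) + Φ(-4.005) = 0.3163 + 0.0000 = 0.3164.

Power ≈ 0.316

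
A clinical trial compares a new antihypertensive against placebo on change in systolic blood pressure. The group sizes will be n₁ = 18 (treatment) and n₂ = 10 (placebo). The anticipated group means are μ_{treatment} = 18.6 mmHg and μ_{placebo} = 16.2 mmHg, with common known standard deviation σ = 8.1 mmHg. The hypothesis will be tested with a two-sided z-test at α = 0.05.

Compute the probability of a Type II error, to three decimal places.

Standardized effect: d = |μ_{treatment} − μ_{placebo}| / σ = |18.6 − 16.2| / 8.1 = 0.2963
Noncentrality parameter: δ = d / √(1/n₁ + 1/n₂) = 0.2963 / √(1/18 + 1/10) = 0.7512
Critical value for a two-sided test at α = 0.05: z_{α/2} = 1.960.
Power = Φ(δ − 1.960) + Φ(−δ − 1.960) = Φ(-1.209) + Φ(-2.711) = 0.1134 + 0.0034 = 0.1167.
Type II error: β = 1 − power = 1 − 0.1167 = 0.8833.

β ≈ 0.883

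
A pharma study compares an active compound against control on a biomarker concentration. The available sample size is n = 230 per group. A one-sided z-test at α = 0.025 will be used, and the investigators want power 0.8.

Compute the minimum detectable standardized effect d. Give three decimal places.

d ≈ 0.261

Need Φ(δ − 1.960) = 0.8, so δ = 1.960 + 0.842 = 2.802.
δ = d·√(n/2) ⇒ d = δ/√(n/2) = 2.802/√(230/2) = 0.2612.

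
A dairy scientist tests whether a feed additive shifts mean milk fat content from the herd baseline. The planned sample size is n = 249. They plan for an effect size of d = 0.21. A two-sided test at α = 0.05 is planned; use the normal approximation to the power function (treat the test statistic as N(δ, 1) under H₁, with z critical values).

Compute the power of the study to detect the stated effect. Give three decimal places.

Noncentrality parameter: λ = d·√n = 0.21 × √249 = 3.3137
Two-sided α = 0.05 → critical value z_{0.025} = 1.960.
Power = Φ(λ − 1.960) + Φ(−λ − 1.960) = Φ(1.354) + Φ(-5.274) = 0.9121 + 0.0000 = 0.9121.

Power ≈ 0.912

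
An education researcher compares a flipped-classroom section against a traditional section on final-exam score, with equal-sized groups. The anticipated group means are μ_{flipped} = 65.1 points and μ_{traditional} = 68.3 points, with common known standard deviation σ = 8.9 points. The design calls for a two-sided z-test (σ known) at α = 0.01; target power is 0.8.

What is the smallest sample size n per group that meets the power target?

n = 181 per group

Standardized effect: d = |μ_{flipped} − μ_{traditional}| / σ = |65.1 − 68.3| / 8.9 = 0.3596
Set Φ(δ − 2.576) = 0.8; then δ − 2.576 = Φ⁻¹(0.8) = 0.842, giving δ = 3.417.
(Ignoring the negligible lower-tail rejection probability gives the usual closed-form inversion.)
δ = d·√(n/2) ⇒ n = 2(δ/d)² = 2 × (3.417 / 0.3596)² = 180.68.
Rounding up, n = 181 per group.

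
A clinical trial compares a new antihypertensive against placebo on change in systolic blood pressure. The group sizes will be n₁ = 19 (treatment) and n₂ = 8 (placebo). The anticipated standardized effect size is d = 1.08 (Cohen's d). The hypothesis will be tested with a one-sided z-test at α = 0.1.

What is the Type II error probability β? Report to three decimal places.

Noncentrality parameter: δ = d / √(1/n₁ + 1/n₂) = 1.08 / √(1/19 + 1/8) = 2.5625
Critical value for a one-sided test at α = 0.1: z_α = 1.282.
Power = Φ(δ − 1.282) = Φ(1.281) = 0.8999.
Type II error: β = 1 − power = 1 − 0.8999 = 0.1001.

β ≈ 0.100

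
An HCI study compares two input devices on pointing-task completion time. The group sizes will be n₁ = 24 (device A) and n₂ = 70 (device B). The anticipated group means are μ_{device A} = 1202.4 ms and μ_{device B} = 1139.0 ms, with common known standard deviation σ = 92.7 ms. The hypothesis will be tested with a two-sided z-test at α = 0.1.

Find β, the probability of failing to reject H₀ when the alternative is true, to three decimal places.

Standardized effect: d = |μ_{device A} − μ_{device B}| / σ = |1202.4 − 1139.0| / 92.7 = 0.6839
Noncentrality parameter: δ = d / √(1/n₁ + 1/n₂) = 0.6839 / √(1/24 + 1/70) = 2.8913
Critical value for a two-sided test at α = 0.1: z_{α/2} = 1.645.
Power = Φ(δ − 1.645) + Φ(−δ − 1.645) = Φ(1.246) + Φ(-4.536) = 0.8937 + 0.0000 = 0.8937.
Type II error: β = 1 − power = 1 − 0.8937 = 0.1063.

β ≈ 0.106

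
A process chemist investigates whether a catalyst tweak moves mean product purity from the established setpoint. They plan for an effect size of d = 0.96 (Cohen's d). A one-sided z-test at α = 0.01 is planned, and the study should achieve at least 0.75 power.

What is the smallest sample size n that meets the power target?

n = 10

Set Φ(δ − 2.326) = 0.75; then δ − 2.326 = Φ⁻¹(0.75) = 0.674, giving δ = 3.001.
δ = d·√n ⇒ n = (δ/d)² = (3.001 / 0.96)² = 9.77.
Round up to the next whole unit.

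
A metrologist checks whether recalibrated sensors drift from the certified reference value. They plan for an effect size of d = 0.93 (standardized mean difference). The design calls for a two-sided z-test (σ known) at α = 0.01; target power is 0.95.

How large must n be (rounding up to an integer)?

For power 0.95 need Φ(δ − z_{0.005}) = 0.95, so δ = z_{0.005} + z_{0.05} = 2.576 + 1.645 = 4.221.
(The Φ(−δ − z_{α/2}) term is vanishingly small for δ > 0 and is dropped in the standard sample-size formula.)
δ = d·√n ⇒ n = (δ/d)² = (4.221 / 0.93)² = 20.60.
Round up to the next whole unit.

n = 21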